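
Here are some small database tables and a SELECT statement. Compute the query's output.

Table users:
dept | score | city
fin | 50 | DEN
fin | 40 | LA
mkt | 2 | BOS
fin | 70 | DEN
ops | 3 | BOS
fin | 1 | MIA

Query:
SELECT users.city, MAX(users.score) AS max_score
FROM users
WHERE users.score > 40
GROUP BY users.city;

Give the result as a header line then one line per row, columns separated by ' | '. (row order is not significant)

== RESULT ==
users.city | max_score
DEN | 70

Derivation:
After WHERE (2 rows):
users.dept | users.score | users.city
fin | 50 | DEN
fin | 70 | DEN
After GROUP BY (1 rows):
users.city | max_score
DEN | 70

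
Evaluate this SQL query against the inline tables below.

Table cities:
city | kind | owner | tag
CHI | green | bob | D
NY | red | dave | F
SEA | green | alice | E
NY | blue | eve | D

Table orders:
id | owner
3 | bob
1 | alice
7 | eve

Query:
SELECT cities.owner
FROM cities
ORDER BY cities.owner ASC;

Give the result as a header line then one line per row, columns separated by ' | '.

== RESULT ==
cities.owner
alice
bob
dave
eve

Derivation:
After SELECT (4 rows):
cities.owner
bob
dave
alice
eve
After ORDER BY (4 rows):
cities.owner
alice
bob
dave
eve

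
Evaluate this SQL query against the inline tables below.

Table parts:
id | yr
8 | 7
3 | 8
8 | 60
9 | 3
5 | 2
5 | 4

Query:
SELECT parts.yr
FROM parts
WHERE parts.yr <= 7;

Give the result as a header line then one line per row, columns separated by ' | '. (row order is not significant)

After WHERE (4 rows):
parts.id | parts.yr
8 | 7
9 | 3
5 | 2
5 | 4
After SELECT (4 rows):
parts.yr
7
3
2
4

== RESULT ==
parts.yr
7
3
2
4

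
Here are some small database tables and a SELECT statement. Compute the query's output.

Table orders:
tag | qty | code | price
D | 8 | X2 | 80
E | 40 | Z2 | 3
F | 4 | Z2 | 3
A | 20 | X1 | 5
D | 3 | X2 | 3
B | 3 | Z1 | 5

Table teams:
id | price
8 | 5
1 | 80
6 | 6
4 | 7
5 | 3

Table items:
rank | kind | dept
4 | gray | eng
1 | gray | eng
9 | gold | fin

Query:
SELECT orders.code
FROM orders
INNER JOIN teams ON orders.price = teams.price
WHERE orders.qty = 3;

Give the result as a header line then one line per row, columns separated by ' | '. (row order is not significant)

After JOIN teams (6 rows):
orders.tag | orders.qty | orders.code | orders.price | teams.id | teams.price
D | 8 | X2 | 80 | 1 | 80
E | 40 | Z2 | 3 | 5 | 3
F | 4 | Z2 | 3 | 5 | 3
A | 20 | X1 | 5 | 8 | 5
D | 3 | X2 | 3 | 5 | 3
B | 3 | Z1 | 5 | 8 | 5
After WHERE (2 rows):
orders.tag | orders.qty | orders.code | orders.price | teams.id | teams.price
D | 3 | X2 | 3 | 5 | 3
B | 3 | Z1 | 5 | 8 | 5
After SELECT (2 rows):
orders.code
X2
Z1

== RESULT ==
orders.code
X2
Z1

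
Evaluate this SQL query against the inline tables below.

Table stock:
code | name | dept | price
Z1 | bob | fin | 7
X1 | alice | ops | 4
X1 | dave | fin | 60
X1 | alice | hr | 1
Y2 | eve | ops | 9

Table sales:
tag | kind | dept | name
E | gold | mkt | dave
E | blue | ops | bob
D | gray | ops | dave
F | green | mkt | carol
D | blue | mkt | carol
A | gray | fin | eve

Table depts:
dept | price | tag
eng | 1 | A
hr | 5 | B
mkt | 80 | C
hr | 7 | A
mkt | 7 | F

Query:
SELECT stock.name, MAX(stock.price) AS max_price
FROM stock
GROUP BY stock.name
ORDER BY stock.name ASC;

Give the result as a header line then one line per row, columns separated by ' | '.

After GROUP BY (4 rows):
stock.name | max_price
bob | 7
alice | 4
dave | 60
eve | 9
After ORDER BY (4 rows):
stock.name | max_price
alice | 4
bob | 7
dave | 60
eve | 9

== RESULT ==
stock.name | max_price
alice | 4
bob | 7
dave | 60
eve | 9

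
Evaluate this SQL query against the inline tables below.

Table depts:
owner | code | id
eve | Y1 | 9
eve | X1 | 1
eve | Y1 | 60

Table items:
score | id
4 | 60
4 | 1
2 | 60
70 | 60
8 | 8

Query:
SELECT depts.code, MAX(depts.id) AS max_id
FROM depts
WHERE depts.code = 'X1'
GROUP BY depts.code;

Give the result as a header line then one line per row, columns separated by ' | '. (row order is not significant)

After WHERE (1 rows):
depts.owner | depts.code | depts.id
eve | X1 | 1
After GROUP BY (1 rows):
depts.code | max_id
X1 | 1

== RESULT ==
depts.code | max_id
X1 | 1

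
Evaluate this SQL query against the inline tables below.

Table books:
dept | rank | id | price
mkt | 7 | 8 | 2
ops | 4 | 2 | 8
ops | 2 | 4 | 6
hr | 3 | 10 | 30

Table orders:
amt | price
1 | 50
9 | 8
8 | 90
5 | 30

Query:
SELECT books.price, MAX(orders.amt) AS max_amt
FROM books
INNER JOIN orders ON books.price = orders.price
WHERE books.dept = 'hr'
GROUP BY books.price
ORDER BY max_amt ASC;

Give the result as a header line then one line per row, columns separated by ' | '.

After JOIN orders (2 rows):
books.dept | books.rank | books.id | books.price | orders.amt | orders.price
ops | 4 | 2 | 8 | 9 | 8
hr | 3 | 10 | 30 | 5 | 30
After WHERE (1 rows):
books.dept | books.rank | books.id | books.price | orders.amt | orders.price
hr | 3 | 10 | 30 | 5 | 30
After GROUP BY (1 rows):
books.price | max_amt
30 | 5
After ORDER BY (1 rows):
books.price | max_amt
30 | 5

== RESULT ==
books.price | max_amt
30 | 5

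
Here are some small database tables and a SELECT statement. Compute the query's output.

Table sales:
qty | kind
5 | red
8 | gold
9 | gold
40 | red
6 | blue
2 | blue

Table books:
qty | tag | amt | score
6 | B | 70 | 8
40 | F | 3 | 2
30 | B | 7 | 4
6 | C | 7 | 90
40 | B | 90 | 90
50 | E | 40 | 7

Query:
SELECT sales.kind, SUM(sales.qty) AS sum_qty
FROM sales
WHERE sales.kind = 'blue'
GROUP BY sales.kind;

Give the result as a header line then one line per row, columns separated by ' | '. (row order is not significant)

After WHERE (2 rows):
sales.qty | sales.kind
6 | blue
2 | blue
After GROUP BY (1 rows):
sales.kind | sum_qty
blue | 8

== RESULT ==
sales.kind | sum_qty
blue | 8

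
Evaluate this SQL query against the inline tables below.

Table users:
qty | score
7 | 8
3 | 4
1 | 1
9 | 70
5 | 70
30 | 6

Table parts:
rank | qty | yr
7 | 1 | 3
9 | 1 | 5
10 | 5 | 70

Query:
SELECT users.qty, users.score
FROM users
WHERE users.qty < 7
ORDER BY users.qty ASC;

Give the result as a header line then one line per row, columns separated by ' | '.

== RESULT ==
users.qty | users.score
1 | 1
3 | 4
5 | 70

Derivation:
After WHERE (3 rows):
users.qty | users.score
3 | 4
1 | 1
5 | 70
After SELECT (3 rows):
users.qty | users.score
3 | 4
1 | 1
5 | 70
After ORDER BY (3 rows):
users.qty | users.score
1 | 1
3 | 4
5 | 70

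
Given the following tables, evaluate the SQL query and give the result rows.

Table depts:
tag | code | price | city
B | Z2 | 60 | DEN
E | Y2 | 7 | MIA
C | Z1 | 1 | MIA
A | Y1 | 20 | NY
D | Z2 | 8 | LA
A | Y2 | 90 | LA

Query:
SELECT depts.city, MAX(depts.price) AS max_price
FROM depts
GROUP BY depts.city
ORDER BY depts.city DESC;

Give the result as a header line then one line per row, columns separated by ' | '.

== RESULT ==
depts.city | max_price
NY | 20
MIA | 7
LA | 90
DEN | 60

Derivation:
After GROUP BY (4 rows):
depts.city | max_price
DEN | 60
MIA | 7
NY | 20
LA | 90
After ORDER BY (4 rows):
depts.city | max_price
NY | 20
MIA | 7
LA | 90
DEN | 60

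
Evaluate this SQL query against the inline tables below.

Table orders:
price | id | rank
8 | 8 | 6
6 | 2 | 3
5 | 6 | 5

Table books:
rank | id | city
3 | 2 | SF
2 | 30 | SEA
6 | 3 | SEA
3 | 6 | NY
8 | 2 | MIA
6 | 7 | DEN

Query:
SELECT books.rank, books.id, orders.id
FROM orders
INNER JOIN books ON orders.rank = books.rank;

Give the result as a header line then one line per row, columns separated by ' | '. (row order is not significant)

== RESULT ==
books.rank | books.id | orders.id
6 | 3 | 8
6 | 7 | 8
3 | 2 | 2
3 | 6 | 2

Derivation:
After JOIN books (4 rows):
orders.price | orders.id | orders.rank | books.rank | books.id | books.city
8 | 8 | 6 | 6 | 3 | SEA
8 | 8 | 6 | 6 | 7 | DEN
6 | 2 | 3 | 3 | 2 | SF
6 | 2 | 3 | 3 | 6 | NY
After SELECT (4 rows):
books.rank | books.id | orders.id
6 | 3 | 8
6 | 7 | 8
3 | 2 | 2
3 | 6 | 2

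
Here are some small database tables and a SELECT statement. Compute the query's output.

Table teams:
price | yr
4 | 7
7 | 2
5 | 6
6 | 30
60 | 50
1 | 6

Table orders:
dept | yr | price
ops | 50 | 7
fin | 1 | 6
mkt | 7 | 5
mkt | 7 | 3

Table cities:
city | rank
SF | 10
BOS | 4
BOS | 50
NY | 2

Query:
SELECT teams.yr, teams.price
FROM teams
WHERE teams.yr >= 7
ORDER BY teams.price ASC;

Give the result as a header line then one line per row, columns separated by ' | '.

After WHERE (3 rows):
teams.price | teams.yr
4 | 7
6 | 30
60 | 50
After SELECT (3 rows):
teams.yr | teams.price
7 | 4
30 | 6
50 | 60
After ORDER BY (3 rows):
teams.yr | teams.price
7 | 4
30 | 6
50 | 60

== RESULT ==
teams.yr | teams.price
7 | 4
30 | 6
50 | 60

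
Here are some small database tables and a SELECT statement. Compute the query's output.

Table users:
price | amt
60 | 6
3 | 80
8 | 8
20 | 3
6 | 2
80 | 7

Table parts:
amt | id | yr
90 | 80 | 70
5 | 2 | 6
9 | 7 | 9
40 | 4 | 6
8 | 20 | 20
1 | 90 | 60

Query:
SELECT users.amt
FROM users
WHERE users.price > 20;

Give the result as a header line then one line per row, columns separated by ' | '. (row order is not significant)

== RESULT ==
users.amt
6
7

Derivation:
After WHERE (2 rows):
users.price | users.amt
60 | 6
80 | 7
After SELECT (2 rows):
users.amt
6
7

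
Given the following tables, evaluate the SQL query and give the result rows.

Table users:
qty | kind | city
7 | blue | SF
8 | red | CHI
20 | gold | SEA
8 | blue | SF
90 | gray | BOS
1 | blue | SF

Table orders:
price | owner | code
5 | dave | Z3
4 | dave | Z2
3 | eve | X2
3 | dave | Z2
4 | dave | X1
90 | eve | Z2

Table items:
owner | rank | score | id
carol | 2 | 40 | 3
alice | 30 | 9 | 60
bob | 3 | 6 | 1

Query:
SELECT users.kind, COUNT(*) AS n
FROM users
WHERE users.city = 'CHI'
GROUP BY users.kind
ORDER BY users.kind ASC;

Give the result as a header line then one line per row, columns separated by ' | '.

After WHERE (1 rows):
users.qty | users.kind | users.city
8 | red | CHI
After GROUP BY (1 rows):
users.kind | n
red | 1
After ORDER BY (1 rows):
users.kind | n
red | 1

== RESULT ==
users.kind | n
red | 1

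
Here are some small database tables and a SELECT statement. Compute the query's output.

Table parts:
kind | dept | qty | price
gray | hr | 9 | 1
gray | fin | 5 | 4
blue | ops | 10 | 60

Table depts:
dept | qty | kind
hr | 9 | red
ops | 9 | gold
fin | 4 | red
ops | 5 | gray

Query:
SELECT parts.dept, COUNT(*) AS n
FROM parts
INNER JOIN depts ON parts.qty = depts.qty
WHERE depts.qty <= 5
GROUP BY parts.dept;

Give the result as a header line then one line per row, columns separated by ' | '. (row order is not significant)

After JOIN depts (3 rows):
parts.kind | parts.dept | parts.qty | parts.price | depts.dept | depts.qty | depts.kind
gray | hr | 9 | 1 | hr | 9 | red
gray | hr | 9 | 1 | ops | 9 | gold
gray | fin | 5 | 4 | ops | 5 | gray
After WHERE (1 rows):
parts.kind | parts.dept | parts.qty | parts.price | depts.dept | depts.qty | depts.kind
gray | fin | 5 | 4 | ops | 5 | gray
After GROUP BY (1 rows):
parts.dept | n
fin | 1

== RESULT ==
parts.dept | n
fin | 1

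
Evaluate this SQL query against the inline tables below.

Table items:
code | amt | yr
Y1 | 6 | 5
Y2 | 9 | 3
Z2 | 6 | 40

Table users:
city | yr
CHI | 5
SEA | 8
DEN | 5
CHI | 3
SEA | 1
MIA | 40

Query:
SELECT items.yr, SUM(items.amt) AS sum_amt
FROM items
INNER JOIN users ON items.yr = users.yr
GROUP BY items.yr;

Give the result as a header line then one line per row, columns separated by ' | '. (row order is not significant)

After JOIN users (4 rows):
items.code | items.amt | items.yr | users.city | users.yr
Y1 | 6 | 5 | CHI | 5
Y1 | 6 | 5 | DEN | 5
Y2 | 9 | 3 | CHI | 3
Z2 | 6 | 40 | MIA | 40
After GROUP BY (3 rows):
items.yr | sum_amt
5 | 12
3 | 9
40 | 6

== RESULT ==
items.yr | sum_amt
5 | 12
3 | 9
40 | 6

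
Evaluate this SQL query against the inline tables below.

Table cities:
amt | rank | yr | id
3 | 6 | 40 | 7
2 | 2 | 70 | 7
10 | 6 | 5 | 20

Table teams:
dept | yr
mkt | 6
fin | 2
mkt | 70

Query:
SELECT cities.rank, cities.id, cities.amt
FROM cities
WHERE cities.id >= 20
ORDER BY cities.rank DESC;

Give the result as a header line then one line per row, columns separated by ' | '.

== RESULT ==
cities.rank | cities.id | cities.amt
6 | 20 | 10

Derivation:
After WHERE (1 rows):
cities.amt | cities.rank | cities.yr | cities.id
10 | 6 | 5 | 20
After SELECT (1 rows):
cities.rank | cities.id | cities.amt
6 | 20 | 10
After ORDER BY (1 rows):
cities.rank | cities.id | cities.amt
6 | 20 | 10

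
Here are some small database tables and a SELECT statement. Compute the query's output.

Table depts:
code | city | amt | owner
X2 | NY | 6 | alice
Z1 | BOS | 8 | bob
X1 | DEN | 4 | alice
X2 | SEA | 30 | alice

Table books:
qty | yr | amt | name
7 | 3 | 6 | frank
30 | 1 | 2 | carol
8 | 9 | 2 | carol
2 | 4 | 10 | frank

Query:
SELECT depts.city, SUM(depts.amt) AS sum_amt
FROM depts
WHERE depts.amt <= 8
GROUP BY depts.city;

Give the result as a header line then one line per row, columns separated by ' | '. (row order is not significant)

== RESULT ==
depts.city | sum_amt
NY | 6
BOS | 8
DEN | 4

Derivation:
After WHERE (3 rows):
depts.code | depts.city | depts.amt | depts.owner
X2 | NY | 6 | alice
Z1 | BOS | 8 | bob
X1 | DEN | 4 | alice
After GROUP BY (3 rows):
depts.city | sum_amt
NY | 6
BOS | 8
DEN | 4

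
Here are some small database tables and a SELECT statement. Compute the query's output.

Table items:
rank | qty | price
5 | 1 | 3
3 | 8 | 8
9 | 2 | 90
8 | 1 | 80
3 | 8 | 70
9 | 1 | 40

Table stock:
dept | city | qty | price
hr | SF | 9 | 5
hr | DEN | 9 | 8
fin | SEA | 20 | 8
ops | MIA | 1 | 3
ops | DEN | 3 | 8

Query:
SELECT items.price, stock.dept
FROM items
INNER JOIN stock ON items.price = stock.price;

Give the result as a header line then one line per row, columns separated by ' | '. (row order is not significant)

== RESULT ==
items.price | stock.dept
3 | ops
8 | hr
8 | fin
8 | ops

Derivation:
After JOIN stock (4 rows):
items.rank | items.qty | items.price | stock.dept | stock.city | stock.qty | stock.price
5 | 1 | 3 | ops | MIA | 1 | 3
3 | 8 | 8 | hr | DEN | 9 | 8
3 | 8 | 8 | fin | SEA | 20 | 8
3 | 8 | 8 | ops | DEN | 3 | 8
After SELECT (4 rows):
items.price | stock.dept
3 | ops
8 | hr
8 | fin
8 | ops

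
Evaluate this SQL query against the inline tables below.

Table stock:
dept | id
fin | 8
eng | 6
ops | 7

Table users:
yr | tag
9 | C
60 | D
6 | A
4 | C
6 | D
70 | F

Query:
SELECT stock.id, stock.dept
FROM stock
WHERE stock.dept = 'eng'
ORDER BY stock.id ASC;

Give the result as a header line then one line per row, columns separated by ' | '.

After WHERE (1 rows):
stock.dept | stock.id
eng | 6
After SELECT (1 rows):
stock.id | stock.dept
6 | eng
After ORDER BY (1 rows):
stock.id | stock.dept
6 | eng

== RESULT ==
stock.id | stock.dept
6 | eng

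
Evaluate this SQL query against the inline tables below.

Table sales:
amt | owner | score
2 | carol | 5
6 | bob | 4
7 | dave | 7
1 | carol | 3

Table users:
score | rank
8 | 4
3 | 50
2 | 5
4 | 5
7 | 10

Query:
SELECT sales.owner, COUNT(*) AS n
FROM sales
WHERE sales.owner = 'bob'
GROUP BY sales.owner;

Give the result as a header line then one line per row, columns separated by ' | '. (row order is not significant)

After WHERE (1 rows):
sales.amt | sales.owner | sales.score
6 | bob | 4
After GROUP BY (1 rows):
sales.owner | n
bob | 1

== RESULT ==
sales.owner | n
bob | 1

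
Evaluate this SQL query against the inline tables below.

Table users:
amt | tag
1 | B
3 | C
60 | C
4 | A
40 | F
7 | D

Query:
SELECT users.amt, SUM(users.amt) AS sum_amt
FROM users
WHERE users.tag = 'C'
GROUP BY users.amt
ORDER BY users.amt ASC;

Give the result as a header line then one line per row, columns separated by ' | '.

After WHERE (2 rows):
users.amt | users.tag
3 | C
60 | C
After GROUP BY (2 rows):
users.amt | sum_amt
3 | 3
60 | 60
After ORDER BY (2 rows):
users.amt | sum_amt
3 | 3
60 | 60

== RESULT ==
users.amt | sum_amt
3 | 3
60 | 60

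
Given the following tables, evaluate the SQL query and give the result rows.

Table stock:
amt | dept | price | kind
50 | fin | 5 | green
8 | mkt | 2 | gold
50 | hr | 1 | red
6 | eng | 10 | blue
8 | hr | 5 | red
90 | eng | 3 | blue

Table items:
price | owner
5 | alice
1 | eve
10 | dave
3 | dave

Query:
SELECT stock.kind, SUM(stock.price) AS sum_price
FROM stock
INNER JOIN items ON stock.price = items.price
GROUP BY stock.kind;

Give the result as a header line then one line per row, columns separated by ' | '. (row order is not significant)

After JOIN items (5 rows):
stock.amt | stock.dept | stock.price | stock.kind | items.price | items.owner
50 | fin | 5 | green | 5 | alice
50 | hr | 1 | red | 1 | eve
6 | eng | 10 | blue | 10 | dave
8 | hr | 5 | red | 5 | alice
90 | eng | 3 | blue | 3 | dave
After GROUP BY (3 rows):
stock.kind | sum_price
green | 5
red | 6
blue | 13

== RESULT ==
stock.kind | sum_price
green | 5
red | 6
blue | 13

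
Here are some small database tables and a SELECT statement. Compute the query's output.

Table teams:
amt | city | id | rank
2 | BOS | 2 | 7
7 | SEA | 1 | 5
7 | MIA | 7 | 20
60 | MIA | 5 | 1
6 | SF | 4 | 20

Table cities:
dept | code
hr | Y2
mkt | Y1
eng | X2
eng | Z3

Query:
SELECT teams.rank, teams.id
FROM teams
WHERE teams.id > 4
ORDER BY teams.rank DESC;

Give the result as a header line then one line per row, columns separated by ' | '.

After WHERE (2 rows):
teams.amt | teams.city | teams.id | teams.rank
7 | MIA | 7 | 20
60 | MIA | 5 | 1
After SELECT (2 rows):
teams.rank | teams.id
20 | 7
1 | 5
After ORDER BY (2 rows):
teams.rank | teams.id
20 | 7
1 | 5

== RESULT ==
teams.rank | teams.id
20 | 7
1 | 5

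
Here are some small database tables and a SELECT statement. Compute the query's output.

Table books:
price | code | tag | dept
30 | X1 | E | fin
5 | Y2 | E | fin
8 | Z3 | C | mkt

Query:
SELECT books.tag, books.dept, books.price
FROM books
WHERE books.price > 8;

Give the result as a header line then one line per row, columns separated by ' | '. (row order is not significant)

== RESULT ==
books.tag | books.dept | books.price
E | fin | 30

Derivation:
After WHERE (1 rows):
books.price | books.code | books.tag | books.dept
30 | X1 | E | fin
After SELECT (1 rows):
books.tag | books.dept | books.price
E | fin | 30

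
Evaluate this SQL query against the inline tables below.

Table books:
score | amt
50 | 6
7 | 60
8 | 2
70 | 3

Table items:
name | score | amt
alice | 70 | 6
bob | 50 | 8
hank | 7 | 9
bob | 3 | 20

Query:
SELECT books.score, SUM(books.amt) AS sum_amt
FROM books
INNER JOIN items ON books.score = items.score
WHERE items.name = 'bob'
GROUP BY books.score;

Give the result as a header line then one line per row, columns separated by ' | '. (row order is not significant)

== RESULT ==
books.score | sum_amt
50 | 6

Derivation:
After JOIN items (3 rows):
books.score | books.amt | items.name | items.score | items.amt
50 | 6 | bob | 50 | 8
7 | 60 | hank | 7 | 9
70 | 3 | alice | 70 | 6
After WHERE (1 rows):
books.score | books.amt | items.name | items.score | items.amt
50 | 6 | bob | 50 | 8
After GROUP BY (1 rows):
books.score | sum_amt
50 | 6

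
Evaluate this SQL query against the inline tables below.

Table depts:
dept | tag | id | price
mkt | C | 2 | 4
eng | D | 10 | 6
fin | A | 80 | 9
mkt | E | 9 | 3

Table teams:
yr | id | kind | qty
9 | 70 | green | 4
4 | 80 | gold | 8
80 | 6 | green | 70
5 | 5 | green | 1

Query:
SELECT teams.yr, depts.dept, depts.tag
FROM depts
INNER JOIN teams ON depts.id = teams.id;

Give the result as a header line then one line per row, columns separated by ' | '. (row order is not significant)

== RESULT ==
teams.yr | depts.dept | depts.tag
4 | fin | A

Derivation:
After JOIN teams (1 rows):
depts.dept | depts.tag | depts.id | depts.price | teams.yr | teams.id | teams.kind | teams.qty
fin | A | 80 | 9 | 4 | 80 | gold | 8
After SELECT (1 rows):
teams.yr | depts.dept | depts.tag
4 | fin | A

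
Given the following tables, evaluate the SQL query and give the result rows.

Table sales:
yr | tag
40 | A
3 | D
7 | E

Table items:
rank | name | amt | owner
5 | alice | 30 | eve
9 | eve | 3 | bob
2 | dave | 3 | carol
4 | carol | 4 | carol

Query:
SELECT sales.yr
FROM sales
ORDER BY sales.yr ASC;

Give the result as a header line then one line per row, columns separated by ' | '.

After SELECT (3 rows):
sales.yr
40
3
7
After ORDER BY (3 rows):
sales.yr
3
7
40

== RESULT ==
sales.yr
3
7
40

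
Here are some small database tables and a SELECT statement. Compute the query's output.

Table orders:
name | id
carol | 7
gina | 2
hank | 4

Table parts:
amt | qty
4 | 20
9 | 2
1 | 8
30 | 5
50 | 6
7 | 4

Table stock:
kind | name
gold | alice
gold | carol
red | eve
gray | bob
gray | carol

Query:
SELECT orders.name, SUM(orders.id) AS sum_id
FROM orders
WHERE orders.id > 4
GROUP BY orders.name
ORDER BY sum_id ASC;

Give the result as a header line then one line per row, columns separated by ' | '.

After WHERE (1 rows):
orders.name | orders.id
carol | 7
After GROUP BY (1 rows):
orders.name | sum_id
carol | 7
After ORDER BY (1 rows):
orders.name | sum_id
carol | 7

== RESULT ==
orders.name | sum_id
carol | 7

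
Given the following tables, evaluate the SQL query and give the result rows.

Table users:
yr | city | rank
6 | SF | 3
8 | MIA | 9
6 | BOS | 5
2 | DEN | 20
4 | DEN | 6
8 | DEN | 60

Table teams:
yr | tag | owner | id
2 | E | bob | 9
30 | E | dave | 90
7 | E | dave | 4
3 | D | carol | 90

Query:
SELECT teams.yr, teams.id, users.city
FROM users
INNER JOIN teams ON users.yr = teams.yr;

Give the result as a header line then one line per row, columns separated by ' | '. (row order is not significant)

After JOIN teams (1 rows):
users.yr | users.city | users.rank | teams.yr | teams.tag | teams.owner | teams.id
2 | DEN | 20 | 2 | E | bob | 9
After SELECT (1 rows):
teams.yr | teams.id | users.city
2 | 9 | DEN

== RESULT ==
teams.yr | teams.id | users.city
2 | 9 | DEN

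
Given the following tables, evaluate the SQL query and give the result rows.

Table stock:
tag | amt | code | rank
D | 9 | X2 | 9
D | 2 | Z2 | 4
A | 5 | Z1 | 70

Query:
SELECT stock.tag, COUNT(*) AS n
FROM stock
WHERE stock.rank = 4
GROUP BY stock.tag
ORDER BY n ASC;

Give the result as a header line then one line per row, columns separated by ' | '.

== RESULT ==
stock.tag | n
D | 1

Derivation:
After WHERE (1 rows):
stock.tag | stock.amt | stock.code | stock.rank
D | 2 | Z2 | 4
After GROUP BY (1 rows):
stock.tag | n
D | 1
After ORDER BY (1 rows):
stock.tag | n
D | 1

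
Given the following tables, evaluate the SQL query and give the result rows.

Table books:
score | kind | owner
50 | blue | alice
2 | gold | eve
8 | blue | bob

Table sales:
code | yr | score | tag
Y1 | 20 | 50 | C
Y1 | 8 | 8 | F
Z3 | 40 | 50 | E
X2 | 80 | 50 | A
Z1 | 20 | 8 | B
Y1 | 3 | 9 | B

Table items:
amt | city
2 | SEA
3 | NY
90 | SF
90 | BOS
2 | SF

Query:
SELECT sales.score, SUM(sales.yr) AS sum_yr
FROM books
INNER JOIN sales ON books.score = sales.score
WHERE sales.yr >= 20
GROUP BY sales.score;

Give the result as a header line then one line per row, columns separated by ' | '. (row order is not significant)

After JOIN sales (5 rows):
books.score | books.kind | books.owner | sales.code | sales.yr | sales.score | sales.tag
50 | blue | alice | Y1 | 20 | 50 | C
50 | blue | alice | Z3 | 40 | 50 | E
50 | blue | alice | X2 | 80 | 50 | A
8 | blue | bob | Y1 | 8 | 8 | F
8 | blue | bob | Z1 | 20 | 8 | B
After WHERE (4 rows):
books.score | books.kind | books.owner | sales.code | sales.yr | sales.score | sales.tag
50 | blue | alice | Y1 | 20 | 50 | C
50 | blue | alice | Z3 | 40 | 50 | E
50 | blue | alice | X2 | 80 | 50 | A
8 | blue | bob | Z1 | 20 | 8 | B
After GROUP BY (2 rows):
sales.score | sum_yr
50 | 140
8 | 20

== RESULT ==
sales.score | sum_yr
50 | 140
8 | 20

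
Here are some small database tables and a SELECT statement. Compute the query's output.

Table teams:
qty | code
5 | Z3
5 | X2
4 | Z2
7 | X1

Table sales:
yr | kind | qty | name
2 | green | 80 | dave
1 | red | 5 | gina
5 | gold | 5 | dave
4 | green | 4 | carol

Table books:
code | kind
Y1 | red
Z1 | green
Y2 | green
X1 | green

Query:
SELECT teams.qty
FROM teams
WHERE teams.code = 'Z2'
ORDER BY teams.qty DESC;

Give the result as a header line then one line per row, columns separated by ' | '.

After WHERE (1 rows):
teams.qty | teams.code
4 | Z2
After SELECT (1 rows):
teams.qty
4
After ORDER BY (1 rows):
teams.qty
4

== RESULT ==
teams.qty
4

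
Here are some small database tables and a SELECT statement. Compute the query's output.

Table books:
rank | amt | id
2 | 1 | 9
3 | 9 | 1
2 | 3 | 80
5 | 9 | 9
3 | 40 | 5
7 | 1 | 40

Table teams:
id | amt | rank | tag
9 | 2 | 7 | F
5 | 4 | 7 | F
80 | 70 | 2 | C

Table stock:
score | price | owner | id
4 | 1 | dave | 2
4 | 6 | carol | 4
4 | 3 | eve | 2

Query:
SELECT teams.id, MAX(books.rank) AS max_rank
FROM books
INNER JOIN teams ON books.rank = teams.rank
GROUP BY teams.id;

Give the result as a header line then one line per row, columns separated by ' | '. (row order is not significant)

== RESULT ==
teams.id | max_rank
80 | 2
9 | 7
5 | 7

Derivation:
After JOIN teams (4 rows):
books.rank | books.amt | books.id | teams.id | teams.amt | teams.rank | teams.tag
2 | 1 | 9 | 80 | 70 | 2 | C
2 | 3 | 80 | 80 | 70 | 2 | C
7 | 1 | 40 | 9 | 2 | 7 | F
7 | 1 | 40 | 5 | 4 | 7 | F
After GROUP BY (3 rows):
teams.id | max_rank
80 | 2
9 | 7
5 | 7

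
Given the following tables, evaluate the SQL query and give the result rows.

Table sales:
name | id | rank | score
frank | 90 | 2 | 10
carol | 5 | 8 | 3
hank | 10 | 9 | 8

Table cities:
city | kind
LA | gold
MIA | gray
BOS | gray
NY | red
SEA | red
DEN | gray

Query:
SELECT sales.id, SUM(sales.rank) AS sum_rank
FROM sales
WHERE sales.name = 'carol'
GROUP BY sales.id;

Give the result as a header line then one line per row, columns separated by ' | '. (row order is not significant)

After WHERE (1 rows):
sales.name | sales.id | sales.rank | sales.score
carol | 5 | 8 | 3
After GROUP BY (1 rows):
sales.id | sum_rank
5 | 8

== RESULT ==
sales.id | sum_rank
5 | 8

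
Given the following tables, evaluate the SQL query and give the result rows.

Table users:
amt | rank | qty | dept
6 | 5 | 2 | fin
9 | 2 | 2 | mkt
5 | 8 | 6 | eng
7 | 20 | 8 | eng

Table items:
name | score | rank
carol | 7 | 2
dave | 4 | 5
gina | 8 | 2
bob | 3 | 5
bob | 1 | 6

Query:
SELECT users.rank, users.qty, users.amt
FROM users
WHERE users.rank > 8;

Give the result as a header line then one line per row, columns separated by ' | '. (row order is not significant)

After WHERE (1 rows):
users.amt | users.rank | users.qty | users.dept
7 | 20 | 8 | eng
After SELECT (1 rows):
users.rank | users.qty | users.amt
20 | 8 | 7

== RESULT ==
users.rank | users.qty | users.amt
20 | 8 | 7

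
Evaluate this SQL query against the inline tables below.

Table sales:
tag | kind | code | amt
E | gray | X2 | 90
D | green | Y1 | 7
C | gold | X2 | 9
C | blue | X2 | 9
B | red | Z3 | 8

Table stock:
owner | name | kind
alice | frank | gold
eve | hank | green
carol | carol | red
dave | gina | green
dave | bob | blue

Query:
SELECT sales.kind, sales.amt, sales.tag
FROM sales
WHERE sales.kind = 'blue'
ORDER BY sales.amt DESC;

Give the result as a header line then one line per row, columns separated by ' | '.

After WHERE (1 rows):
sales.tag | sales.kind | sales.code | sales.amt
C | blue | X2 | 9
After SELECT (1 rows):
sales.kind | sales.amt | sales.tag
blue | 9 | C
After ORDER BY (1 rows):
sales.kind | sales.amt | sales.tag
blue | 9 | C

== RESULT ==
sales.kind | sales.amt | sales.tag
blue | 9 | C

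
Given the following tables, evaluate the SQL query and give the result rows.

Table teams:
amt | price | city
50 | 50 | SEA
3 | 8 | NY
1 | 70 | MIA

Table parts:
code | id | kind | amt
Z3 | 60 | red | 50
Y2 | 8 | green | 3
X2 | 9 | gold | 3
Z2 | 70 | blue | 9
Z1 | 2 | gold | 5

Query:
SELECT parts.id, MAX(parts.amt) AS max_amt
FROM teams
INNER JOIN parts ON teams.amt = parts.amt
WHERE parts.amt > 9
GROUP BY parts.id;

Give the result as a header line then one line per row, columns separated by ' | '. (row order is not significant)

== RESULT ==
parts.id | max_amt
60 | 50

Derivation:
After JOIN parts (3 rows):
teams.amt | teams.price | teams.city | parts.code | parts.id | parts.kind | parts.amt
50 | 50 | SEA | Z3 | 60 | red | 50
3 | 8 | NY | Y2 | 8 | green | 3
3 | 8 | NY | X2 | 9 | gold | 3
After WHERE (1 rows):
teams.amt | teams.price | teams.city | parts.code | parts.id | parts.kind | parts.amt
50 | 50 | SEA | Z3 | 60 | red | 50
After GROUP BY (1 rows):
parts.id | max_amt
60 | 50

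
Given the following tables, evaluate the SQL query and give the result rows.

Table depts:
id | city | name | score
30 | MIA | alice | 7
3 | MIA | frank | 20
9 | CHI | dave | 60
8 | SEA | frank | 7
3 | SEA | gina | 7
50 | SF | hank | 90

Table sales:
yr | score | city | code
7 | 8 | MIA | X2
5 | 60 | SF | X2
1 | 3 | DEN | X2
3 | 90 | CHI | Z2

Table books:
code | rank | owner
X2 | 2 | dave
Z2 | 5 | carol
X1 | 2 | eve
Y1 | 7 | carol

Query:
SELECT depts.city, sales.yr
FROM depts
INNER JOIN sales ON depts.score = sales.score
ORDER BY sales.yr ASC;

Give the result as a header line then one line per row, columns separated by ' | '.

== RESULT ==
depts.city | sales.yr
SF | 3
CHI | 5

Derivation:
After JOIN sales (2 rows):
depts.id | depts.city | depts.name | depts.score | sales.yr | sales.score | sales.city | sales.code
9 | CHI | dave | 60 | 5 | 60 | SF | X2
50 | SF | hank | 90 | 3 | 90 | CHI | Z2
After SELECT (2 rows):
depts.city | sales.yr
CHI | 5
SF | 3
After ORDER BY (2 rows):
depts.city | sales.yr
SF | 3
CHI | 5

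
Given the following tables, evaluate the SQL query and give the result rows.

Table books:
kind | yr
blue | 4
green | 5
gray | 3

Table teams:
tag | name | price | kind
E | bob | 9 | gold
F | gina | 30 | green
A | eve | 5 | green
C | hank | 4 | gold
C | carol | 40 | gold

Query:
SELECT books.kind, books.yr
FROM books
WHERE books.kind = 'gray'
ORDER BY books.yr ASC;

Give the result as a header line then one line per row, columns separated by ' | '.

After WHERE (1 rows):
books.kind | books.yr
gray | 3
After SELECT (1 rows):
books.kind | books.yr
gray | 3
After ORDER BY (1 rows):
books.kind | books.yr
gray | 3

== RESULT ==
books.kind | books.yr
gray | 3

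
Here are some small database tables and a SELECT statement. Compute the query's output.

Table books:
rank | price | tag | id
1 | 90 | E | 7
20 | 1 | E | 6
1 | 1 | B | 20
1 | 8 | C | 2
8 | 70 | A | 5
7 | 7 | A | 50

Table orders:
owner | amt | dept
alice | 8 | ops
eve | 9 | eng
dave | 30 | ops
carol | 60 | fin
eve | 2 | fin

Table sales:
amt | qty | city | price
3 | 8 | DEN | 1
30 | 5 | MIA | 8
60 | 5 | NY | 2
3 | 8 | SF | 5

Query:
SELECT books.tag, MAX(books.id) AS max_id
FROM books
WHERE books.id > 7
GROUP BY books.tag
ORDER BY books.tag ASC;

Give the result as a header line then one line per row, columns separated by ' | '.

After WHERE (2 rows):
books.rank | books.price | books.tag | books.id
1 | 1 | B | 20
7 | 7 | A | 50
After GROUP BY (2 rows):
books.tag | max_id
B | 20
A | 50
After ORDER BY (2 rows):
books.tag | max_id
A | 50
B | 20

== RESULT ==
books.tag | max_id
A | 50
B | 20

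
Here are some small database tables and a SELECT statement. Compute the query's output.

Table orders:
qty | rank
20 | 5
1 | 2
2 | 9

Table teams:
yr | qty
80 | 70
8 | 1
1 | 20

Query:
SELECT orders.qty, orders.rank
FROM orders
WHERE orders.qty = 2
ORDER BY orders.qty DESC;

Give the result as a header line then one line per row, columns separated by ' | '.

== RESULT ==
orders.qty | orders.rank
2 | 9

Derivation:
After WHERE (1 rows):
orders.qty | orders.rank
2 | 9
After SELECT (1 rows):
orders.qty | orders.rank
2 | 9
After ORDER BY (1 rows):
orders.qty | orders.rank
2 | 9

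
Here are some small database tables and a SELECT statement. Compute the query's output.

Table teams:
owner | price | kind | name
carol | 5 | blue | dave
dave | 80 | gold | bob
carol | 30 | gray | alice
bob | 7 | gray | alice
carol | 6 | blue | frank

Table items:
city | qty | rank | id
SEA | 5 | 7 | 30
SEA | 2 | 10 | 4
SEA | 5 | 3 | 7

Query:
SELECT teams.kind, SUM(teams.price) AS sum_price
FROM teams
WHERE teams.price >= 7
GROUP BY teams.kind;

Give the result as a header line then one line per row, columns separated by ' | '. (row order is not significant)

== RESULT ==
teams.kind | sum_price
gold | 80
gray | 37

Derivation:
After WHERE (3 rows):
teams.owner | teams.price | teams.kind | teams.name
dave | 80 | gold | bob
carol | 30 | gray | alice
bob | 7 | gray | alice
After GROUP BY (2 rows):
teams.kind | sum_price
gold | 80
gray | 37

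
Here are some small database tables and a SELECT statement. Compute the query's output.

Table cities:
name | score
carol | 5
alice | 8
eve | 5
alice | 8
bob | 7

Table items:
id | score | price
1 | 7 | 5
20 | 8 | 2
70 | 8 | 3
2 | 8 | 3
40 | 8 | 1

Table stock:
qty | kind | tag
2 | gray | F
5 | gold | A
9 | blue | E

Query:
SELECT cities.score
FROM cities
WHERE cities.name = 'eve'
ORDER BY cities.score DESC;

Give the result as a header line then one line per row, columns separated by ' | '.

After WHERE (1 rows):
cities.name | cities.score
eve | 5
After SELECT (1 rows):
cities.score
5
After ORDER BY (1 rows):
cities.score
5

== RESULT ==
cities.score
5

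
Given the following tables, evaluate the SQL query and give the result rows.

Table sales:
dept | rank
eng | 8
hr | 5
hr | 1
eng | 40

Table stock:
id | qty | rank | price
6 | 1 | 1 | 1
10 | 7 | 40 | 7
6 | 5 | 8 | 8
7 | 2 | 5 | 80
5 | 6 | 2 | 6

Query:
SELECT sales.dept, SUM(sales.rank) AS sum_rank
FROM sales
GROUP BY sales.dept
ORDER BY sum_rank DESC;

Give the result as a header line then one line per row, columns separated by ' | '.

After GROUP BY (2 rows):
sales.dept | sum_rank
eng | 48
hr | 6
After ORDER BY (2 rows):
sales.dept | sum_rank
eng | 48
hr | 6

== RESULT ==
sales.dept | sum_rank
eng | 48
hr | 6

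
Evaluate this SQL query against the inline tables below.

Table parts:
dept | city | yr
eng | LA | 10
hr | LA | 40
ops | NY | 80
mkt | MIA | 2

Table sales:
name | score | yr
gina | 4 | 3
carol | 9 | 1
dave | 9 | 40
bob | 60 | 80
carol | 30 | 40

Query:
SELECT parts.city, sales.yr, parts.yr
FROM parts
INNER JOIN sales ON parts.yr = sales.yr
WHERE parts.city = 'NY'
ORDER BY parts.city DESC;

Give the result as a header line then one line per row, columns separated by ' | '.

== RESULT ==
parts.city | sales.yr | parts.yr
NY | 80 | 80

Derivation:
After JOIN sales (3 rows):
parts.dept | parts.city | parts.yr | sales.name | sales.score | sales.yr
hr | LA | 40 | dave | 9 | 40
hr | LA | 40 | carol | 30 | 40
ops | NY | 80 | bob | 60 | 80
After WHERE (1 rows):
parts.dept | parts.city | parts.yr | sales.name | sales.score | sales.yr
ops | NY | 80 | bob | 60 | 80
After SELECT (1 rows):
parts.city | sales.yr | parts.yr
NY | 80 | 80
After ORDER BY (1 rows):
parts.city | sales.yr | parts.yr
NY | 80 | 80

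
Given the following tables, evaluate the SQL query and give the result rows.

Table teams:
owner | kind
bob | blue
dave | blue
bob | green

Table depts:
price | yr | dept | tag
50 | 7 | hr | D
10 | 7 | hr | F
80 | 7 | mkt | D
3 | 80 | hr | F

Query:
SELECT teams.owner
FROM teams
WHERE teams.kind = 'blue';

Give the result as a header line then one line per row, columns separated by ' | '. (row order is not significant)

== RESULT ==
teams.owner
bob
dave

Derivation:
After WHERE (2 rows):
teams.owner | teams.kind
bob | blue
dave | blue
After SELECT (2 rows):
teams.owner
bob
dave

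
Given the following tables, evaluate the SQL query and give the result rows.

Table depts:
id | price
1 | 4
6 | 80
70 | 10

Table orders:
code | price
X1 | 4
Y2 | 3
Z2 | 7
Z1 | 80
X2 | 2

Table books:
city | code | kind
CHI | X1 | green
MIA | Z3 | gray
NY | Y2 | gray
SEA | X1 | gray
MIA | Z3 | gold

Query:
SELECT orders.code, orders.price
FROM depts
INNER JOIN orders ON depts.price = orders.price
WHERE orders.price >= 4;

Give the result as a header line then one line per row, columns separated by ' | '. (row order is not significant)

== RESULT ==
orders.code | orders.price
X1 | 4
Z1 | 80

Derivation:
After JOIN orders (2 rows):
depts.id | depts.price | orders.code | orders.price
1 | 4 | X1 | 4
6 | 80 | Z1 | 80
After WHERE (2 rows):
depts.id | depts.price | orders.code | orders.price
1 | 4 | X1 | 4
6 | 80 | Z1 | 80
After SELECT (2 rows):
orders.code | orders.price
X1 | 4
Z1 | 80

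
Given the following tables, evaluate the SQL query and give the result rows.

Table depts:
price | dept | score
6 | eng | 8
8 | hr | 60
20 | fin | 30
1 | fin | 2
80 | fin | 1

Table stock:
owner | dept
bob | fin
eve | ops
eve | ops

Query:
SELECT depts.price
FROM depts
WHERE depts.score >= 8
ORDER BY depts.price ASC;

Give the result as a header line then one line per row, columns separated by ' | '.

== RESULT ==
depts.price
6
8
20

Derivation:
After WHERE (3 rows):
depts.price | depts.dept | depts.score
6 | eng | 8
8 | hr | 60
20 | fin | 30
After SELECT (3 rows):
depts.price
6
8
20
After ORDER BY (3 rows):
depts.price
6
8
20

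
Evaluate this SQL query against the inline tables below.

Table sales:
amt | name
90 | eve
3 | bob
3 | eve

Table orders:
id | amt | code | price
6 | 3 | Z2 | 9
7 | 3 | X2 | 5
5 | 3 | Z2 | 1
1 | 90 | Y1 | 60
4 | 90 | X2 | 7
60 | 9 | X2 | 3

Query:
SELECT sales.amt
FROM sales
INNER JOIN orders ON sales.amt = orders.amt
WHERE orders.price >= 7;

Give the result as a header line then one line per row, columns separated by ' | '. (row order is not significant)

== RESULT ==
sales.amt
90
90
3
3

Derivation:
After JOIN orders (8 rows):
sales.amt | sales.name | orders.id | orders.amt | orders.code | orders.price
90 | eve | 1 | 90 | Y1 | 60
90 | eve | 4 | 90 | X2 | 7
3 | bob | 6 | 3 | Z2 | 9
3 | bob | 7 | 3 | X2 | 5
3 | bob | 5 | 3 | Z2 | 1
3 | eve | 6 | 3 | Z2 | 9
3 | eve | 7 | 3 | X2 | 5
3 | eve | 5 | 3 | Z2 | 1
After WHERE (4 rows):
sales.amt | sales.name | orders.id | orders.amt | orders.code | orders.price
90 | eve | 1 | 90 | Y1 | 60
90 | eve | 4 | 90 | X2 | 7
3 | bob | 6 | 3 | Z2 | 9
3 | eve | 6 | 3 | Z2 | 9
After SELECT (4 rows):
sales.amt
90
90
3
3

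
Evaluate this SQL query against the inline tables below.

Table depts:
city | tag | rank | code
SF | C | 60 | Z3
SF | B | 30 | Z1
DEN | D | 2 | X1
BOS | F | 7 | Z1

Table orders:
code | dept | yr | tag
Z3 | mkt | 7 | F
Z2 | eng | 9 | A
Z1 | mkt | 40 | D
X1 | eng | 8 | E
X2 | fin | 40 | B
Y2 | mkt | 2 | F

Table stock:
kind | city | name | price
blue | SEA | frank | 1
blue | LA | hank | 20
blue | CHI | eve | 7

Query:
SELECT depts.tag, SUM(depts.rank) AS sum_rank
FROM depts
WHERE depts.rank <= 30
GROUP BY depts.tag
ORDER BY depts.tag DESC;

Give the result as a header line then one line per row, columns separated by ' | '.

== RESULT ==
depts.tag | sum_rank
F | 7
D | 2
B | 30

Derivation:
After WHERE (3 rows):
depts.city | depts.tag | depts.rank | depts.code
SF | B | 30 | Z1
DEN | D | 2 | X1
BOS | F | 7 | Z1
After GROUP BY (3 rows):
depts.tag | sum_rank
B | 30
D | 2
F | 7
After ORDER BY (3 rows):
depts.tag | sum_rank
F | 7
D | 2
B | 30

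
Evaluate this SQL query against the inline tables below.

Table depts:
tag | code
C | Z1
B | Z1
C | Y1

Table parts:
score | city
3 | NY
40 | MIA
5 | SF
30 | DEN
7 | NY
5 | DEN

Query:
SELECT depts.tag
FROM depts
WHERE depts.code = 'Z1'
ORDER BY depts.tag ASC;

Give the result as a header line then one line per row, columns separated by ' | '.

After WHERE (2 rows):
depts.tag | depts.code
C | Z1
B | Z1
After SELECT (2 rows):
depts.tag
C
B
After ORDER BY (2 rows):
depts.tag
B
C

== RESULT ==
depts.tag
B
C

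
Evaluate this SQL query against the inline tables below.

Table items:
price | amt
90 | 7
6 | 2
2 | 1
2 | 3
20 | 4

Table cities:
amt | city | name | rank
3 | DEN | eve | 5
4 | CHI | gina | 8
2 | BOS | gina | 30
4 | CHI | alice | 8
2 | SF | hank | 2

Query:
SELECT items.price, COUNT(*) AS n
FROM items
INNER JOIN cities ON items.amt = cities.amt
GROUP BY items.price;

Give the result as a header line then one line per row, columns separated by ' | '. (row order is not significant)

== RESULT ==
items.price | n
6 | 2
2 | 1
20 | 2

Derivation:
After JOIN cities (5 rows):
items.price | items.amt | cities.amt | cities.city | cities.name | cities.rank
6 | 2 | 2 | BOS | gina | 30
6 | 2 | 2 | SF | hank | 2
2 | 3 | 3 | DEN | eve | 5
20 | 4 | 4 | CHI | gina | 8
20 | 4 | 4 | CHI | alice | 8
After GROUP BY (3 rows):
items.price | n
6 | 2
2 | 1
20 | 2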